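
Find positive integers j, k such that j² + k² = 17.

Search for j with 17 - j² a perfect square.
j = 1: 17 - 1² = 17 - 1 = 16 = 4² ✓
So j = 1, k = 4.

j = 1, k = 4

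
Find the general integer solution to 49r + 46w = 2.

Step 1: Compute gcd(49, 46) = 1.
Since 1 divides 2, solutions exist.

Step 2: Find a particular solution using extended Euclidean algorithm.
We get r₀ = -30, w₀ = 32.
Check: 49*-30 + 46*32 = 2 = 2 ✓

Step 3: Write the general solution.
r = -30 + (46/1)t = -30 + 46t
w = 32 - (49/1)t = 32 - 49t
for any integer t.

r = -30 + 46t, w = 32 - 49t for integer t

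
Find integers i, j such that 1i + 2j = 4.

Step 1: Check solvability.
gcd(1, 2) = 1
Since 1 divides 4, solutions exist.

Step 2: Apply extended Euclidean algorithm to find gcd.
We find integers such that 1*x0 + 2*y0 = 1

Step 3: Scale the particular solution.
Multiply by 4/1 = 4:
i = 4, j = 0

Step 4: Verify.
1*(4) + 2*(0) = 4 = 4 ✓

i = 4, j = 0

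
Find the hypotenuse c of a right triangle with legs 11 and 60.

c² = a² + b² = 11² + 60² = 121 + 3600 = 3721
c = 61

61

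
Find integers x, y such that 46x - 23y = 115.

Step 1: Check solvability.
gcd(46, 23) = 23
Since 23 divides 115, solutions exist.

Step 2: Apply extended Euclidean algorithm to find gcd.
We find integers such that 46*x0 + 23*y0 = 23

Step 3: Scale the particular solution.
Multiply by 115/23 = 5:
x = 0, y = -5

Step 4: Verify.
46*(0) - 23*(-5) = 115 = 115 ✓

x = 0, y = -5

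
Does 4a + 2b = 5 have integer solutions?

Step 1: Compute gcd(4, 2).
gcd(4, 2) = 2

Step 2: Check divisibility.
Does 2 divide 5? 5 = 2 x 2 + 1, so no.

By the theorem on linear Diophantine equations, 4a + 2b = 5 has integer solutions if and only if gcd(4, 2) divides 5. Since 2 does not divide 5, no solutions exist.

No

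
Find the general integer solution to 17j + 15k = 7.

Step 1: Compute gcd(17, 15) = 1.
Since 1 divides 7, solutions exist.

Step 2: Find a particular solution using extended Euclidean algorithm.
We get j₀ = -49, k₀ = 56.
Check: 17*-49 + 15*56 = 7 = 7 ✓

Step 3: Write the general solution.
j = -49 + (15/1)t = -49 + 15t
k = 56 - (17/1)t = 56 - 17t
for any integer t.

j = -49 + 15t, k = 56 - 17t for integer t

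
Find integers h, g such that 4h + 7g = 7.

Step 1: Check solvability.
gcd(4, 7) = 1
Since 1 divides 7, solutions exist.

Step 2: Apply extended Euclidean algorithm to find gcd.
We find integers such that 4*x0 + 7*y0 = 1

Step 3: Scale the particular solution.
Multiply by 7/1 = 7:
h = 14, g = -7

Step 4: Verify.
4*(14) + 7*(-7) = 7 = 7 ✓

h = 14, g = -7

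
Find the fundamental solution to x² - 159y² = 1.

We seek the smallest positive integers (x, y) with x² - 159y² = 1, i.e., x² = 159y² + 1.
Try successive y values:
y = 1: x² = 159·1² + 1 = 160, not a perfect square
y = 2: x² = 159·2² + 1 = 637, not a perfect square
y = 3: x² = 159·3² + 1 = 1432, not a perfect square
... continuing the search (or via continued fractions) ...
y = 105: x² = 159·105² + 1 = 1752976, x = 1324 ✓

Verify: 1324² - 159·105² = 1752976 - 1752975 = 1 ✓

x = 1324, y = 105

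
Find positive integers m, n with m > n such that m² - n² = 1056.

Factor: m² - n² = (m+n)(m-n) = 1056.
We need two factors of 1056 with the same parity.
Use m+n = 528 and m-n = 2 (product 528·2 = 1056).
Adding: 2m = 530, so m = 265.
Subtracting: 2n = 526, so n = 263.
Check: 265² - 263² = 70225 - 69169 = 1056 ✓

m = 265, n = 263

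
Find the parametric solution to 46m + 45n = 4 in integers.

Step 1: Compute gcd(46, 45) = 1.
Since 1 divides 4, solutions exist.

Step 2: Find a particular solution using extended Euclidean algorithm.
We get m₀ = 4, n₀ = -4.
Check: 46*4 + 45*-4 = 4 = 4 ✓

Step 3: Write the general solution.
m = 4 + (45/1)t = 4 + 45t
n = -4 - (46/1)t = -4 - 46t
for any integer t.

m = 4 + 45t, n = -4 - 46t for integer t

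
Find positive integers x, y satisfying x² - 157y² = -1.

We need x² = 157y² - 1. Try successive y:
y = 1: x² = 157·1² - 1 = 156, not a perfect square
y = 2: x² = 157·2² - 1 = 627, not a perfect square
y = 3: x² = 157·3² - 1 = 1412, not a perfect square
...
y = 385645: x² = 157·385645² - 1 = 23349364365924 = 4832118² ✓
Check: 4832118² - 157·385645² = 23349364365924 - 23349364365925 = -1 ✓

x = 4832118, y = 385645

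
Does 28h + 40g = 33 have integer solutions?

Step 1: Compute gcd(28, 40).
gcd(28, 40) = 4

Step 2: Check divisibility.
Does 4 divide 33? 33 = 4 x 8 + 1, so no.

By the theorem on linear Diophantine equations, 28h + 40g = 33 has integer solutions if and only if gcd(28, 40) divides 33. Since 4 does not divide 33, no solutions exist.

No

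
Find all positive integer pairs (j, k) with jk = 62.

The positive divisors of 62 are: 1, 2, 31, 62.
Each divisor d gives the pair (d, 62/d):
(1, 62), (2, 31), (31, 2), (62, 1)

(1, 62), (2, 31), (31, 2), (62, 1)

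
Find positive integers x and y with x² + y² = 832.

We need to find integers x, y > 0 such that x² + y² = 832.
Trying x = 16: y² = 832 - 16² = 832 - 256 = 576
y = 24
Check: 16² + 24² = 256 + 576 = 832 ✓

832 = 16² + 24²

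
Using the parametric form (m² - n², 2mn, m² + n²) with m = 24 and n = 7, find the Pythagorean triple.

a = m² - n² = 24² - 7² = 576 - 49 = 527
b = 2mn = 2·24·7 = 336
c = m² + n² = 576 + 49 = 625
Verify: 527² + 336² = 277729 + 112896 = 390625 = 625² ✓

(527, 336, 625)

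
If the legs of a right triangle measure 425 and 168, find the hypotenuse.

c² = a² + b² = 425² + 168² = 180625 + 28224 = 208849
c = 457

457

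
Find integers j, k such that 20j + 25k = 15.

Step 1: Check solvability.
gcd(20, 25) = 5
Since 5 divides 15, solutions exist.

Step 2: Apply extended Euclidean algorithm to find gcd.
We find integers such that 20*x0 + 25*y0 = 5

Step 3: Scale the particular solution.
Multiply by 15/5 = 3:
j = -3, k = 3

Step 4: Verify.
20*(-3) + 25*(3) = 15 = 15 ✓

j = -3, k = 3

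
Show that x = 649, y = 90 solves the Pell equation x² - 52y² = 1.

Compute x² = 649² = 421201
Compute 52y² = 52·90² = 52·8100 = 421200
x² - 52y² = 421201 - 421200 = 1
Since this equals 1, (649, 90) is a solution.

Yes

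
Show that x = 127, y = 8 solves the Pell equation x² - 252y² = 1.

Compute x² = 127² = 16129
Compute 252y² = 252·8² = 252·64 = 16128
x² - 252y² = 16129 - 16128 = 1
Since this equals 1, (127, 8) is a solution.

Yes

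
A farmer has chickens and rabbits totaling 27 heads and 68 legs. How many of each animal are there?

Let c = chickens, r = rabbits.
Heads: c + r = 27
Legs: 2c + 4r = 68
From the first equation, c = 27 - r. Substitute:
2(27 - r) + 4r = 68
54 + 2r = 68
r = (68 - 54)/2 = 7
c = 27 - 7 = 20

Chickens: 20, Rabbits: 7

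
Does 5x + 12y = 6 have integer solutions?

Step 1: Compute gcd(5, 12).
gcd(5, 12) = 1

Step 2: Check divisibility.
Does 1 divide 6? 6 = 1 x 6, so yes.

By the theorem on linear Diophantine equations, 5x + 12y = 6 has integer solutions if and only if gcd(5, 12) divides 6. Since 1 | 6, solutions exist.

Yes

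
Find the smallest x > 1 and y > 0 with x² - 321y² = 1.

We seek the smallest positive integers (x, y) with x² - 321y² = 1, i.e., x² = 321y² + 1.
Try successive y values:
y = 1: x² = 321·1² + 1 = 322, not a perfect square
y = 2: x² = 321·2² + 1 = 1285, not a perfect square
y = 3: x² = 321·3² + 1 = 2890, not a perfect square
... continuing the search (or via continued fractions) ...
y = 12: x² = 321·12² + 1 = 46225, x = 215 ✓

Verify: 215² - 321·12² = 46225 - 46224 = 1 ✓

x = 215, y = 12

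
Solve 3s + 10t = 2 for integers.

Step 1: Check solvability.
gcd(3, 10) = 1
Since 1 divides 2, solutions exist.

Step 2: Apply extended Euclidean algorithm to find gcd.
We find integers such that 3*x0 + 10*y0 = 1

Step 3: Scale the particular solution.
Multiply by 2/1 = 2:
s = -6, t = 2

Step 4: Verify.
3*(-6) + 10*(2) = 2 = 2 ✓

s = -6, t = 2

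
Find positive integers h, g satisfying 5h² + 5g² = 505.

Try small values of h and check whether (505 - 5h²)/5 is a perfect square.
h = 1: 5·1² = 5, so 5g² = 505 - 5 = 500, giving g² = 100, g = 10.
Check: 5·1² + 5·10² = 5 + 500 = 505 ✓

h = 1, g = 10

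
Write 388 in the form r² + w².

We need to find integers r, w > 0 such that r² + w² = 388.
Trying r = 8: w² = 388 - 8² = 388 - 64 = 324
w = 18
Check: 8² + 18² = 64 + 324 = 388 ✓

388 = 8² + 18²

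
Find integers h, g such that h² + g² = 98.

We need to find integers h, g > 0 such that h² + g² = 98.
Trying h = 7: g² = 98 - 7² = 98 - 49 = 49
g = 7
Check: 7² + 7² = 49 + 49 = 98 ✓

98 = 7² + 7²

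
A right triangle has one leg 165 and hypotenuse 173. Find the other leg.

b² = c² - a² = 29929 - 27225 = 2704
b = 52

52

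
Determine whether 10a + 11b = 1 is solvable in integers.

Step 1: Compute gcd(10, 11).
gcd(10, 11) = 1

Step 2: Check divisibility.
Does 1 divide 1? 1 = 1 x 1, so yes.

By the theorem on linear Diophantine equations, 10a + 11b = 1 has integer solutions if and only if gcd(10, 11) divides 1. Since 1 | 1, solutions exist.

Yes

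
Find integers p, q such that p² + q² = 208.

We need to find integers p, q > 0 such that p² + q² = 208.
Trying p = 8: q² = 208 - 8² = 208 - 64 = 144
q = 12
Check: 8² + 12² = 64 + 144 = 208 ✓

208 = 8² + 12²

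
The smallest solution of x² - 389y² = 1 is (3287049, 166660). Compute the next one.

Solutions to x² - Dy² = 1 are generated by powers of (x₀ + y₀√D).
The next solution satisfies x₁ + y₁√389 = (x₀ + y₀√389)², giving:
x₁ = x₀² + 389y₀² = 3287049² + 389·166660² = 10804691128401 + 10804691128400 = 21609382256801
y₁ = 2x₀y₀ = 2·3287049·166660 = 1095639172680

Verify: 21609382256801² - 389·1095639172680² = 466965401520545879910753601 - 466965401520545879910753600 = 1 ✓

x = 21609382256801, y = 1095639172680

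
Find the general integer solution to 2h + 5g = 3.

Step 1: Compute gcd(2, 5) = 1.
Since 1 divides 3, solutions exist.

Step 2: Find a particular solution using extended Euclidean algorithm.
We get h₀ = -6, g₀ = 3.
Check: 2*-6 + 5*3 = 3 = 3 ✓

Step 3: Write the general solution.
h = -6 + (5/1)t = -6 + 5t
g = 3 - (2/1)t = 3 - 2t
for any integer t.

h = -6 + 5t, g = 3 - 2t for integer t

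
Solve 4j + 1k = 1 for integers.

Step 1: Check solvability.
gcd(4, 1) = 1
Since 1 divides 1, solutions exist.

Step 2: Apply extended Euclidean algorithm to find gcd.
We find integers such that 4*x0 + 1*y0 = 1

Step 3: Scale the particular solution.
Multiply by 1/1 = 1:
j = 0, k = 1

Step 4: Verify.
4*(0) + 1*(1) = 1 = 1 ✓

j = 0, k = 1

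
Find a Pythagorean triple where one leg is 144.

We need the other leg and hypotenuse such that 144² + x² = c².
Take x = 308, c = 340: 144² + 308² = 20736 + 94864 = 115600 = 340² ✓
Triple: (308, 144, 340)

(308, 144, 340)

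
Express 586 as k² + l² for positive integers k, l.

We need to find integers k, l > 0 such that k² + l² = 586.
Trying k = 15: l² = 586 - 15² = 586 - 225 = 361
l = 19
Check: 15² + 19² = 225 + 361 = 586 ✓

586 = 15² + 19²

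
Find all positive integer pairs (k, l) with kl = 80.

The positive divisors of 80 are: 1, 2, 4, 5, 8, 10, 16, 20, 40, 80.
Each divisor d gives the pair (d, 80/d):
(1, 80), (2, 40), (4, 20), (5, 16), (8, 10), (10, 8), (16, 5), (20, 4), (40, 2), (80, 1)

(1, 80), (2, 40), (4, 20), (5, 16), (8, 10), (10, 8), (16, 5), (20, 4), (40, 2), (80, 1)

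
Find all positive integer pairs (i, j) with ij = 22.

The positive divisors of 22 are: 1, 2, 11, 22.
Each divisor d gives the pair (d, 22/d):
(1, 22), (2, 11), (11, 2), (22, 1)

(1, 22), (2, 11), (11, 2), (22, 1)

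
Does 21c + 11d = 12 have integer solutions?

Step 1: Compute gcd(21, 11).
gcd(21, 11) = 1

Step 2: Check divisibility.
Does 1 divide 12? 12 = 1 x 12, so yes.

By the theorem on linear Diophantine equations, 21c + 11d = 12 has integer solutions if and only if gcd(21, 11) divides 12. Since 1 | 12, solutions exist.

Yes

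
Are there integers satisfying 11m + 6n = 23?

Step 1: Compute gcd(11, 6).
gcd(11, 6) = 1

Step 2: Check divisibility.
Does 1 divide 23? 23 = 1 x 23, so yes.

By the theorem on linear Diophantine equations, 11m + 6n = 23 has integer solutions if and only if gcd(11, 6) divides 23. Since 1 | 23, solutions exist.

Yes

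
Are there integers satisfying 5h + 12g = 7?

Step 1: Compute gcd(5, 12).
gcd(5, 12) = 1

Step 2: Check divisibility.
Does 1 divide 7? 7 = 1 x 7, so yes.

By the theorem on linear Diophantine equations, 5h + 12g = 7 has integer solutions if and only if gcd(5, 12) divides 7. Since 1 | 7, solutions exist.

Yes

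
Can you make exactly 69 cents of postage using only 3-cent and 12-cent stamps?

We need non-negative x, y with 3x + 12y = 69.
gcd(3, 12) = 3 divides 69, so integer solutions exist.
Search for a non-negative one: x = 3 gives 12y = 69 - 9 = 60, so y = 5.
Check: 3·3 + 12·5 = 69 ✓

Yes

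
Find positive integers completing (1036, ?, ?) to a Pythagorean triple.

We need the other leg and hypotenuse such that 1036² + x² = c².
Take x = 2640, c = 2836: 1036² + 2640² = 1073296 + 6969600 = 8042896 = 2836² ✓
Triple: (1036, 2640, 2836)

(1036, 2640, 2836)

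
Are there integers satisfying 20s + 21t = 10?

Step 1: Compute gcd(20, 21).
gcd(20, 21) = 1

Step 2: Check divisibility.
Does 1 divide 10? 10 = 1 x 10, so yes.

By the theorem on linear Diophantine equations, 20s + 21t = 10 has integer solutions if and only if gcd(20, 21) divides 10. Since 1 | 10, solutions exist.

Yes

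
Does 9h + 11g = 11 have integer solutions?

Step 1: Compute gcd(9, 11).
gcd(9, 11) = 1

Step 2: Check divisibility.
Does 1 divide 11? 11 = 1 x 11, so yes.

By the theorem on linear Diophantine equations, 9h + 11g = 11 has integer solutions if and only if gcd(9, 11) divides 11. Since 1 | 11, solutions exist.

Yes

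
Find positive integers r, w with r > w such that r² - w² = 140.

Factor: r² - w² = (r+w)(r-w) = 140.
We need two factors of 140 with the same parity.
Use r+w = 70 and r-w = 2 (product 70·2 = 140).
Adding: 2r = 72, so r = 36.
Subtracting: 2w = 68, so w = 34.
Check: 36² - 34² = 1296 - 1156 = 140 ✓

r = 36, w = 34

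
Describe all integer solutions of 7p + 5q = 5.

Step 1: Compute gcd(7, 5) = 1.
Since 1 divides 5, solutions exist.

Step 2: Find a particular solution using extended Euclidean algorithm.
We get p₀ = -10, q₀ = 15.
Check: 7*-10 + 5*15 = 5 = 5 ✓

Step 3: Write the general solution.
p = -10 + (5/1)t = -10 + 5t
q = 15 - (7/1)t = 15 - 7t
for any integer t.

p = -10 + 5t, q = 15 - 7t for integer t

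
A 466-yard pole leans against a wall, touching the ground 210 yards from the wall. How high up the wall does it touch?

The ladder, wall, and ground form a right triangle with hypotenuse 466 and one leg 210.
By the Pythagorean theorem: h² = 466² - 210² = 217156 - 44100 = 173056
h = √173056 = 416 yards

416 yards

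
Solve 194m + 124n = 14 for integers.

Step 1: Check solvability.
gcd(194, 124) = 2
Since 2 divides 14, solutions exist.

Step 2: Apply extended Euclidean algorithm to find gcd.
We find integers such that 194*x0 + 124*y0 = 2

Step 3: Scale the particular solution.
Multiply by 14/2 = 7:
m = -161, n = 252

Step 4: Verify.
194*(-161) + 124*(252) = 14 = 14 ✓

m = -161, n = 252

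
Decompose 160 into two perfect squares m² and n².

We need to find integers m, n > 0 such that m² + n² = 160.
Trying m = 4: n² = 160 - 4² = 160 - 16 = 144
n = 12
Check: 4² + 12² = 16 + 144 = 160 ✓

160 = 4² + 12²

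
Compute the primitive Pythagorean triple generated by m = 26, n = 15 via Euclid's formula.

a = m² - n² = 676 - 225 = 451
b = 2mn = 2·26·15 = 780
c = m² + n² = 676 + 225 = 901
Verify: 451² + 780² = 203401 + 608400 = 811801 = 901² ✓

(451, 780, 901)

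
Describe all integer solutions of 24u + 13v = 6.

Step 1: Compute gcd(24, 13) = 1.
Since 1 divides 6, solutions exist.

Step 2: Find a particular solution using extended Euclidean algorithm.
We get u₀ = 36, v₀ = -66.
Check: 24*36 + 13*-66 = 6 = 6 ✓

Step 3: Write the general solution.
u = 36 + (13/1)t = 36 + 13t
v = -66 - (24/1)t = -66 - 24t
for any integer t.

u = 36 + 13t, v = -66 - 24t for integer t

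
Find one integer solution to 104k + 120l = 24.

Step 1: Check solvability.
gcd(104, 120) = 8
Since 8 divides 24, solutions exist.

Step 2: Apply extended Euclidean algorithm to find gcd.
We find integers such that 104*x0 + 120*y0 = 8

Step 3: Scale the particular solution.
Multiply by 24/8 = 3:
k = 21, l = -18

Step 4: Verify.
104*(21) + 120*(-18) = 24 = 24 ✓

k = 21, l = -18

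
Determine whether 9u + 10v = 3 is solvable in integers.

Step 1: Compute gcd(9, 10).
gcd(9, 10) = 1

Step 2: Check divisibility.
Does 1 divide 3? 3 = 1 x 3, so yes.

By the theorem on linear Diophantine equations, 9u + 10v = 3 has integer solutions if and only if gcd(9, 10) divides 3. Since 1 | 3, solutions exist.

Yes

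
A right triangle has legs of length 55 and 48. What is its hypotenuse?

c² = a² + b² = 55² + 48² = 3025 + 2304 = 5329
c = 73

73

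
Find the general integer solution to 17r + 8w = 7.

Step 1: Compute gcd(17, 8) = 1.
Since 1 divides 7, solutions exist.

Step 2: Find a particular solution using extended Euclidean algorithm.
We get r₀ = 7, w₀ = -14.
Check: 17*7 + 8*-14 = 7 = 7 ✓

Step 3: Write the general solution.
r = 7 + (8/1)t = 7 + 8t
w = -14 - (17/1)t = -14 - 17t
for any integer t.

r = 7 + 8t, w = -14 - 17t for integer t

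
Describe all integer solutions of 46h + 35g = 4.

Step 1: Compute gcd(46, 35) = 1.
Since 1 divides 4, solutions exist.

Step 2: Find a particular solution using extended Euclidean algorithm.
We get h₀ = 64, g₀ = -84.
Check: 46*64 + 35*-84 = 4 = 4 ✓

Step 3: Write the general solution.
h = 64 + (35/1)t = 64 + 35t
g = -84 - (46/1)t = -84 - 46t
for any integer t.

h = 64 + 35t, g = -84 - 46t for integer t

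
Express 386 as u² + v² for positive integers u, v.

We need to find integers u, v > 0 such that u² + v² = 386.
Trying u = 5: v² = 386 - 5² = 386 - 25 = 361
v = 19
Check: 5² + 19² = 25 + 361 = 386 ✓

386 = 5² + 19²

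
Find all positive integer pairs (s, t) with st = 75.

The positive divisors of 75 are: 1, 3, 5, 15, 25, 75.
Each divisor d gives the pair (d, 75/d):
(1, 75), (3, 25), (5, 15), (15, 5), (25, 3), (75, 1)

(1, 75), (3, 25), (5, 15), (15, 5), (25, 3), (75, 1)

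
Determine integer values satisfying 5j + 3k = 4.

Step 1: Check solvability.
gcd(5, 3) = 1
Since 1 divides 4, solutions exist.

Step 2: Apply extended Euclidean algorithm to find gcd.
We find integers such that 5*x0 + 3*y0 = 1

Step 3: Scale the particular solution.
Multiply by 4/1 = 4:
j = -4, k = 8

Step 4: Verify.
5*(-4) + 3*(8) = 4 = 4 ✓

j = -4, k = 8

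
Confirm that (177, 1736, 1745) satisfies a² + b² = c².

Compute a² + b² = 177² + 1736² = 31329 + 3013696 = 3045025
Compute c² = 1745² = 3045025
Since 3045025 = 3045025, confirmed.

Yes, it is a Pythagorean triple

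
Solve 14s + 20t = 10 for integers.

Step 1: Check solvability.
gcd(14, 20) = 2
Since 2 divides 10, solutions exist.

Step 2: Apply extended Euclidean algorithm to find gcd.
We find integers such that 14*x0 + 20*y0 = 2

Step 3: Scale the particular solution.
Multiply by 10/2 = 5:
s = 15, t = -10

Step 4: Verify.
14*(15) + 20*(-10) = 10 = 10 ✓

s = 15, t = -10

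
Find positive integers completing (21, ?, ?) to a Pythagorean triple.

We need the other leg and hypotenuse such that 21² + x² = c².
Take x = 20, c = 29: 21² + 20² = 441 + 400 = 841 = 29² ✓
Triple: (21, 20, 29)

(21, 20, 29)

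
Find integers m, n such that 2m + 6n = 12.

Step 1: Check solvability.
gcd(2, 6) = 2
Since 2 divides 12, solutions exist.

Step 2: Apply extended Euclidean algorithm to find gcd.
We find integers such that 2*x0 + 6*y0 = 2

Step 3: Scale the particular solution.
Multiply by 12/2 = 6:
m = 6, n = 0

Step 4: Verify.
2*(6) + 6*(0) = 12 = 12 ✓

m = 6, n = 0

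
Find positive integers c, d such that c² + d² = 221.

Search for c with 221 - c² a perfect square.
c = 5: 221 - 5² = 221 - 25 = 196 = 14² ✓
So c = 5, d = 14.

c = 5, d = 14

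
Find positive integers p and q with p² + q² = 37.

We need to find integers p, q > 0 such that p² + q² = 37.
Trying p = 1: q² = 37 - 1² = 37 - 1 = 36
q = 6
Check: 1² + 6² = 1 + 36 = 37 ✓

37 = 1² + 6²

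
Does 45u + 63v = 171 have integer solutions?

Step 1: Compute gcd(45, 63).
gcd(45, 63) = 9

Step 2: Check divisibility.
Does 9 divide 171? 171 = 9 x 19, so yes.

By the theorem on linear Diophantine equations, 45u + 63v = 171 has integer solutions if and only if gcd(45, 63) divides 171. Since 9 | 171, solutions exist.

Yes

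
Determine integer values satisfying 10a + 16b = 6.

Step 1: Check solvability.
gcd(10, 16) = 2
Since 2 divides 6, solutions exist.

Step 2: Apply extended Euclidean algorithm to find gcd.
We find integers such that 10*x0 + 16*y0 = 2

Step 3: Scale the particular solution.
Multiply by 6/2 = 3:
a = -9, b = 6

Step 4: Verify.
10*(-9) + 16*(6) = 6 = 6 ✓

a = -9, b = 6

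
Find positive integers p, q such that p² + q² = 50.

Search for p with 50 - p² a perfect square.
p = 1: 50 - 1² = 50 - 1 = 49 = 7² ✓
So p = 1, q = 7.

p = 1, q = 7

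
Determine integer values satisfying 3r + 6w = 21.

Step 1: Check solvability.
gcd(3, 6) = 3
Since 3 divides 21, solutions exist.

Step 2: Apply extended Euclidean algorithm to find gcd.
We find integers such that 3*x0 + 6*y0 = 3

Step 3: Scale the particular solution.
Multiply by 21/3 = 7:
r = 7, w = 0

Step 4: Verify.
3*(7) + 6*(0) = 21 = 21 ✓

r = 7, w = 0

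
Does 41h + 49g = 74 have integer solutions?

Step 1: Compute gcd(41, 49).
gcd(41, 49) = 1

Step 2: Check divisibility.
Does 1 divide 74? 74 = 1 x 74, so yes.

By the theorem on linear Diophantine equations, 41h + 49g = 74 has integer solutions if and only if gcd(41, 49) divides 74. Since 1 | 74, solutions exist.

Yes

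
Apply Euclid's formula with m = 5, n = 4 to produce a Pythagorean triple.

a = m² - n² = 5² - 4² = 25 - 16 = 9
b = 2mn = 2·5·4 = 40
c = m² + n² = 25 + 16 = 41
Verify: 9² + 40² = 81 + 1600 = 1681 = 41² ✓

(9, 40, 41)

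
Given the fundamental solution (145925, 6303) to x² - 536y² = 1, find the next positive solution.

Solutions to x² - Dy² = 1 are generated by powers of (x₀ + y₀√D).
The next solution satisfies x₁ + y₁√536 = (x₀ + y₀√536)², giving:
x₁ = x₀² + 536y₀² = 145925² + 536·6303² = 21294105625 + 21294105624 = 42588211249
y₁ = 2x₀y₀ = 2·145925·6303 = 1839530550

Verify: 42588211249² - 536·1839530550² = 1813755737389450140001 - 1813755737389450140000 = 1 ✓

x = 42588211249, y = 1839530550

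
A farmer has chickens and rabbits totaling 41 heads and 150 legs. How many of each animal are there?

Let c = chickens, r = rabbits.
Heads: c + r = 41
Legs: 2c + 4r = 150
From the first equation, c = 41 - r. Substitute:
2(41 - r) + 4r = 150
82 + 2r = 150
r = (150 - 82)/2 = 34
c = 41 - 34 = 7

Chickens: 7, Rabbits: 34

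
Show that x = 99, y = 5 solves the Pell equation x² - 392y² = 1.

Compute x² = 99² = 9801
Compute 392y² = 392·5² = 392·25 = 9800
x² - 392y² = 9801 - 9800 = 1
Since this equals 1, (99, 5) is a solution.

Yes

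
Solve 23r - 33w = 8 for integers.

Step 1: Check solvability.
gcd(23, 33) = 1
Since 1 divides 8, solutions exist.

Step 2: Apply extended Euclidean algorithm to find gcd.
We find integers such that 23*x0 + 33*y0 = 1

Step 3: Scale the particular solution.
Multiply by 8/1 = 8:
r = -80, w = -56

Step 4: Verify.
23*(-80) - 33*(-56) = 8 = 8 ✓

r = -80, w = -56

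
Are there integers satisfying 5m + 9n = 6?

Step 1: Compute gcd(5, 9).
gcd(5, 9) = 1

Step 2: Check divisibility.
Does 1 divide 6? 6 = 1 x 6, so yes.

By the theorem on linear Diophantine equations, 5m + 9n = 6 has integer solutions if and only if gcd(5, 9) divides 6. Since 1 | 6, solutions exist.

Yes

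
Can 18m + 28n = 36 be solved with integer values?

Step 1: Compute gcd(18, 28).
gcd(18, 28) = 2

Step 2: Check divisibility.
Does 2 divide 36? 36 = 2 x 18, so yes.

By the theorem on linear Diophantine equations, 18m + 28n = 36 has integer solutions if and only if gcd(18, 28) divides 36. Since 2 | 36, solutions exist.

Yes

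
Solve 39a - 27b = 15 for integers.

Step 1: Check solvability.
gcd(39, 27) = 3
Since 3 divides 15, solutions exist.

Step 2: Apply extended Euclidean algorithm to find gcd.
We find integers such that 39*x0 + 27*y0 = 3

Step 3: Scale the particular solution.
Multiply by 15/3 = 5:
a = -10, b = -15

Step 4: Verify.
39*(-10) - 27*(-15) = 15 = 15 ✓

a = -10, b = -15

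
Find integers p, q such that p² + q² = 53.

We need to find integers p, q > 0 such that p² + q² = 53.
Trying p = 2: q² = 53 - 2² = 53 - 4 = 49
q = 7
Check: 2² + 7² = 4 + 49 = 53 ✓

53 = 2² + 7²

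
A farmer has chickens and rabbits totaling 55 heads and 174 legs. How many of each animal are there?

Let c = chickens, r = rabbits.
Heads: c + r = 55
Legs: 2c + 4r = 174
From the first equation, c = 55 - r. Substitute:
2(55 - r) + 4r = 174
110 + 2r = 174
r = (174 - 110)/2 = 32
c = 55 - 32 = 23

Chickens: 23, Rabbits: 32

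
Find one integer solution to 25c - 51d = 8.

Step 1: Check solvability.
gcd(25, 51) = 1
Since 1 divides 8, solutions exist.

Step 2: Apply extended Euclidean algorithm to find gcd.
We find integers such that 25*x0 + 51*y0 = 1

Step 3: Scale the particular solution.
Multiply by 8/1 = 8:
c = -16, d = -8

Step 4: Verify.
25*(-16) - 51*(-8) = 8 = 8 ✓

c = -16, d = -8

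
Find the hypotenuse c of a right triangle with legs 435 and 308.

c² = a² + b² = 435² + 308² = 189225 + 94864 = 284089
c = 533

533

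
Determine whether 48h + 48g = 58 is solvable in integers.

Step 1: Compute gcd(48, 48).
gcd(48, 48) = 48

Step 2: Check divisibility.
Does 48 divide 58? 58 = 48 x 1 + 10, so no.

By the theorem on linear Diophantine equations, 48h + 48g = 58 has integer solutions if and only if gcd(48, 48) divides 58. Since 48 does not divide 58, no solutions exist.

No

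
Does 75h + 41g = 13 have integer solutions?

Step 1: Compute gcd(75, 41).
gcd(75, 41) = 1

Step 2: Check divisibility.
Does 1 divide 13? 13 = 1 x 13, so yes.

By the theorem on linear Diophantine equations, 75h + 41g = 13 has integer solutions if and only if gcd(75, 41) divides 13. Since 1 | 13, solutions exist.

Yes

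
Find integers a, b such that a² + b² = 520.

We need to find integers a, b > 0 such that a² + b² = 520.
Trying a = 6: b² = 520 - 6² = 520 - 36 = 484
b = 22
Check: 6² + 22² = 36 + 484 = 520 ✓

520 = 6² + 22²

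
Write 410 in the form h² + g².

We need to find integers h, g > 0 such that h² + g² = 410.
Trying h = 7: g² = 410 - 7² = 410 - 49 = 361
g = 19
Check: 7² + 19² = 49 + 361 = 410 ✓

410 = 7² + 19²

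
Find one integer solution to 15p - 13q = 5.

Step 1: Check solvability.
gcd(15, 13) = 1
Since 1 divides 5, solutions exist.

Step 2: Apply extended Euclidean algorithm to find gcd.
We find integers such that 15*x0 + 13*y0 = 1

Step 3: Scale the particular solution.
Multiply by 5/1 = 5:
p = -30, q = -35

Step 4: Verify.
15*(-30) - 13*(-35) = 5 = 5 ✓

p = -30, q = -35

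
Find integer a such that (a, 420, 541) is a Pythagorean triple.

a² = c² - b² = 541² - 420² = 292681 - 176400 = 116281
a = sqrt(116281) = 341

341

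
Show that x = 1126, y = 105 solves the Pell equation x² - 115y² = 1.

Compute x² = 1126² = 1267876
Compute 115y² = 115·105² = 115·11025 = 1267875
x² - 115y² = 1267876 - 1267875 = 1
Since this equals 1, (1126, 105) is a solution.

Yes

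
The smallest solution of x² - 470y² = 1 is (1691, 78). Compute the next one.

Solutions to x² - Dy² = 1 are generated by powers of (x₀ + y₀√D).
The next solution satisfies x₁ + y₁√470 = (x₀ + y₀√470)², giving:
x₁ = x₀² + 470y₀² = 1691² + 470·78² = 2859481 + 2859480 = 5718961
y₁ = 2x₀y₀ = 2·1691·78 = 263796

Verify: 5718961² - 470·263796² = 32706514919521 - 32706514919520 = 1 ✓

x = 5718961, y = 263796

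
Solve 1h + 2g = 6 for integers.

Step 1: Check solvability.
gcd(1, 2) = 1
Since 1 divides 6, solutions exist.

Step 2: Apply extended Euclidean algorithm to find gcd.
We find integers such that 1*x0 + 2*y0 = 1

Step 3: Scale the particular solution.
Multiply by 6/1 = 6:
h = 6, g = 0

Step 4: Verify.
1*(6) + 2*(0) = 6 = 6 ✓

h = 6, g = 0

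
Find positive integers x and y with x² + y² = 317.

We need to find integers x, y > 0 such that x² + y² = 317.
Trying x = 11: y² = 317 - 11² = 317 - 121 = 196
y = 14
Check: 11² + 14² = 121 + 196 = 317 ✓

317 = 11² + 14²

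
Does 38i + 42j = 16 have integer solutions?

Step 1: Compute gcd(38, 42).
gcd(38, 42) = 2

Step 2: Check divisibility.
Does 2 divide 16? 16 = 2 x 8, so yes.

By the theorem on linear Diophantine equations, 38i + 42j = 16 has integer solutions if and only if gcd(38, 42) divides 16. Since 2 | 16, solutions exist.

Yes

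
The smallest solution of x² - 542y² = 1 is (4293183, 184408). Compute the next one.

Solutions to x² - Dy² = 1 are generated by powers of (x₀ + y₀√D).
The next solution satisfies x₁ + y₁√542 = (x₀ + y₀√542)², giving:
x₁ = x₀² + 542y₀² = 4293183² + 542·184408² = 18431420271489 + 18431420271488 = 36862840542977
y₁ = 2x₀y₀ = 2·4293183·184408 = 1583394581328

Verify: 36862840542977² - 542·1583394581328² = 1358869012896948844184022529 - 1358869012896948844184022528 = 1 ✓

x = 36862840542977, y = 1583394581328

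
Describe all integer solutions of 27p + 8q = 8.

Step 1: Compute gcd(27, 8) = 1.
Since 1 divides 8, solutions exist.

Step 2: Find a particular solution using extended Euclidean algorithm.
We get p₀ = 24, q₀ = -80.
Check: 27*24 + 8*-80 = 8 = 8 ✓

Step 3: Write the general solution.
p = 24 + (8/1)t = 24 + 8t
q = -80 - (27/1)t = -80 - 27t
for any integer t.

p = 24 + 8t, q = -80 - 27t for integer t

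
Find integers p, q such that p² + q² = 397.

We need to find integers p, q > 0 such that p² + q² = 397.
Trying p = 6: q² = 397 - 6² = 397 - 36 = 361
q = 19
Check: 6² + 19² = 36 + 361 = 397 ✓

397 = 6² + 19²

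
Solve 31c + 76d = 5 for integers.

Step 1: Check solvability.
gcd(31, 76) = 1
Since 1 divides 5, solutions exist.

Step 2: Apply extended Euclidean algorithm to find gcd.
We find integers such that 31*x0 + 76*y0 = 1

Step 3: Scale the particular solution.
Multiply by 5/1 = 5:
c = 135, d = -55

Step 4: Verify.
31*(135) + 76*(-55) = 5 = 5 ✓

c = 135, d = -55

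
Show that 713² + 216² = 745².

Compute a² + b² = 713² + 216² = 508369 + 46656 = 555025
Compute c² = 745² = 555025
Since 555025 = 555025, confirmed.

Yes, it is a Pythagorean triple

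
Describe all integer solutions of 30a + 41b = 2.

Step 1: Compute gcd(30, 41) = 1.
Since 1 divides 2, solutions exist.

Step 2: Find a particular solution using extended Euclidean algorithm.
We get a₀ = -30, b₀ = 22.
Check: 30*-30 + 41*22 = 2 = 2 ✓

Step 3: Write the general solution.
a = -30 + (41/1)t = -30 + 41t
b = 22 - (30/1)t = 22 - 30t
for any integer t.

a = -30 + 41t, b = 22 - 30t for integer t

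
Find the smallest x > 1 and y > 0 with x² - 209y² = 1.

We seek the smallest positive integers (x, y) with x² - 209y² = 1, i.e., x² = 209y² + 1.
Try successive y values:
y = 1: x² = 209·1² + 1 = 210, not a perfect square
y = 2: x² = 209·2² + 1 = 837, not a perfect square
y = 3: x² = 209·3² + 1 = 1882, not a perfect square
... continuing the search (or via continued fractions) ...
y = 3220: x² = 209·3220² + 1 = 2166995601, x = 46551 ✓

Verify: 46551² - 209·3220² = 2166995601 - 2166995600 = 1 ✓

x = 46551, y = 3220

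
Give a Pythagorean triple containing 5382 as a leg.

We need the other leg and hypotenuse such that 5382² + x² = c².
Take x = 2976, c = 6150: 5382² + 2976² = 28965924 + 8856576 = 37822500 = 6150² ✓
Triple: (5382, 2976, 6150)

(5382, 2976, 6150)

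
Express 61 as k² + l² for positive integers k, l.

We need to find integers k, l > 0 such that k² + l² = 61.
Trying k = 5: l² = 61 - 5² = 61 - 25 = 36
l = 6
Check: 5² + 6² = 25 + 36 = 61 ✓

61 = 5² + 6²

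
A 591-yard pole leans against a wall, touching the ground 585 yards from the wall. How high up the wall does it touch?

The ladder, wall, and ground form a right triangle with hypotenuse 591 and one leg 585.
By the Pythagorean theorem: h² = 591² - 585² = 349281 - 342225 = 7056
h = √7056 = 84 yards

84 yards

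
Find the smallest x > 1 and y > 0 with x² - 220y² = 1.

We seek the smallest positive integers (x, y) with x² - 220y² = 1, i.e., x² = 220y² + 1.
Try successive y values:
y = 1: x² = 220·1² + 1 = 221, not a perfect square
y = 2: x² = 220·2² + 1 = 881, not a perfect square
y = 3: x² = 220·3² + 1 = 1981, not a perfect square
... continuing the search (or via continued fractions) ...
y = 6: x² = 220·6² + 1 = 7921, x = 89 ✓

Verify: 89² - 220·6² = 7921 - 7920 = 1 ✓

x = 89, y = 6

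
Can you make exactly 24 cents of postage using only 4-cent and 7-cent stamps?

We need non-negative x, y with 4x + 7y = 24.
gcd(4, 7) = 1 divides 24, so integer solutions exist.
Search for a non-negative one: x = 6 gives 7y = 24 - 24 = 0, so y = 0.
Check: 4·6 + 7·0 = 24 ✓

Yes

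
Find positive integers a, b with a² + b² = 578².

We need a² + b² = 578² = 334084.
Trying: 322² + 480² = 103684 + 230400 = 334084 ✓

(322, 480, 578)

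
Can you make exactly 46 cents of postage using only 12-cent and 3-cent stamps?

We need non-negative x, y with 12x + 3y = 46.
gcd(12, 3) = 3, and 3 does not divide 46.
No integer solutions exist, so certainly no non-negative ones.

No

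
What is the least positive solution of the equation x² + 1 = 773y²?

We need x² = 773y² - 1. Try successive y:
y = 1: x² = 773·1² - 1 = 772, not a perfect square
y = 2: x² = 773·2² - 1 = 3091, not a perfect square
y = 3: x² = 773·3² - 1 = 6956, not a perfect square
...
y = 48305: x² = 773·48305² - 1 = 1803697348324 = 1343018² ✓
Check: 1343018² - 773·48305² = 1803697348324 - 1803697348325 = -1 ✓

x = 1343018, y = 48305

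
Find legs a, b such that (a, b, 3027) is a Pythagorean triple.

We need a² + b² = 3027² = 9162729.
Trying: 1677² + 2520² = 2812329 + 6350400 = 9162729 ✓

(1677, 2520, 3027)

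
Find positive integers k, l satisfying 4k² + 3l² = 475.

Try small values of k and check whether (475 - 4k²)/3 is a perfect square.
k = 10: 4·10² = 400, so 3l² = 475 - 400 = 75, giving l² = 25, l = 5.
Check: 4·10² + 3·5² = 400 + 75 = 475 ✓

k = 10, l = 5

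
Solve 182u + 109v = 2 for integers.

Step 1: Check solvability.
gcd(182, 109) = 1
Since 1 divides 2, solutions exist.

Step 2: Apply extended Euclidean algorithm to find gcd.
We find integers such that 182*x0 + 109*y0 = 1

Step 3: Scale the particular solution.
Multiply by 2/1 = 2:
u = 6, v = -10

Step 4: Verify.
182*(6) + 109*(-10) = 2 = 2 ✓

u = 6, v = -10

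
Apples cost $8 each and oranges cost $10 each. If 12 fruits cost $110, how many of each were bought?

Let a = apples, o = oranges.
a + o = 12
8a + 10o = 110
Substitute o = 12 - a:
8a + 10(12 - a) = 110
(8 - 10)a = 110 - 120
-2a = -10
a = 5, o = 12 - 5 = 7

Apples: 5, Oranges: 7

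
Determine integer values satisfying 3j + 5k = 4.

Step 1: Check solvability.
gcd(3, 5) = 1
Since 1 divides 4, solutions exist.

Step 2: Apply extended Euclidean algorithm to find gcd.
We find integers such that 3*x0 + 5*y0 = 1

Step 3: Scale the particular solution.
Multiply by 4/1 = 4:
j = 8, k = -4

Step 4: Verify.
3*(8) + 5*(-4) = 4 = 4 ✓

j = 8, k = -4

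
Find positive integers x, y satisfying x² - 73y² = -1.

We need x² = 73y² - 1. Try successive y:
y = 1: x² = 73·1² - 1 = 72, not a perfect square
y = 2: x² = 73·2² - 1 = 291, not a perfect square
y = 3: x² = 73·3² - 1 = 656, not a perfect square
...
y = 125: x² = 73·125² - 1 = 1140624 = 1068² ✓
Check: 1068² - 73·125² = 1140624 - 1140625 = -1 ✓

x = 1068, y = 125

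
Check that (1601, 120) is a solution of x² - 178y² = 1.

Compute x² = 1601² = 2563201
Compute 178y² = 178·120² = 178·14400 = 2563200
x² - 178y² = 2563201 - 2563200 = 1
Since this equals 1, (1601, 120) is a solution.

Yes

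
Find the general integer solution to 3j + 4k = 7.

Step 1: Compute gcd(3, 4) = 1.
Since 1 divides 7, solutions exist.

Step 2: Find a particular solution using extended Euclidean algorithm.
We get j₀ = -7, k₀ = 7.
Check: 3*-7 + 4*7 = 7 = 7 ✓

Step 3: Write the general solution.
j = -7 + (4/1)t = -7 + 4t
k = 7 - (3/1)t = 7 - 3t
for any integer t.

j = -7 + 4t, k = 7 - 3t for integer t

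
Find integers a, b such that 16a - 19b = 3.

Step 1: Check solvability.
gcd(16, 19) = 1
Since 1 divides 3, solutions exist.

Step 2: Apply extended Euclidean algorithm to find gcd.
We find integers such that 16*x0 + 19*y0 = 1

Step 3: Scale the particular solution.
Multiply by 3/1 = 3:
a = 18, b = 15

Step 4: Verify.
16*(18) - 19*(15) = 3 = 3 ✓

a = 18, b = 15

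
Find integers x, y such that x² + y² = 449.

We need to find integers x, y > 0 such that x² + y² = 449.
Trying x = 7: y² = 449 - 7² = 449 - 49 = 400
y = 20
Check: 7² + 20² = 49 + 400 = 449 ✓

449 = 7² + 20²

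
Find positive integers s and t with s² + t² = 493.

We need to find integers s, t > 0 such that s² + t² = 493.
Trying s = 3: t² = 493 - 3² = 493 - 9 = 484
t = 22
Check: 3² + 22² = 9 + 484 = 493 ✓

493 = 3² + 22²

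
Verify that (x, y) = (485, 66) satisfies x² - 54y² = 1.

Compute x² = 485² = 235225
Compute 54y² = 54·66² = 54·4356 = 235224
x² - 54y² = 235225 - 235224 = 1
Since this equals 1, (485, 66) is a solution.

Yes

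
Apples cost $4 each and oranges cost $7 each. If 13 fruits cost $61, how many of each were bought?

Let a = apples, o = oranges.
a + o = 13
4a + 7o = 61
Substitute o = 13 - a:
4a + 7(13 - a) = 61
(4 - 7)a = 61 - 91
-3a = -30
a = 10, o = 13 - 10 = 3

Apples: 10, Oranges: 3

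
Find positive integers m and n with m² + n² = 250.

We need to find integers m, n > 0 such that m² + n² = 250.
Trying m = 5: n² = 250 - 5² = 250 - 25 = 225
n = 15
Check: 5² + 15² = 25 + 225 = 250 ✓

250 = 5² + 15²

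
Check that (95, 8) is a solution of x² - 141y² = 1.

Compute x² = 95² = 9025
Compute 141y² = 141·8² = 141·64 = 9024
x² - 141y² = 9025 - 9024 = 1
Since this equals 1, (95, 8) is a solution.

Yes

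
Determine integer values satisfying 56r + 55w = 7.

Step 1: Check solvability.
gcd(56, 55) = 1
Since 1 divides 7, solutions exist.

Step 2: Apply extended Euclidean algorithm to find gcd.
We find integers such that 56*x0 + 55*y0 = 1

Step 3: Scale the particular solution.
Multiply by 7/1 = 7:
r = 7, w = -7

Step 4: Verify.
56*(7) + 55*(-7) = 7 = 7 ✓

r = 7, w = -7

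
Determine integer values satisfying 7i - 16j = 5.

Step 1: Check solvability.
gcd(7, 16) = 1
Since 1 divides 5, solutions exist.

Step 2: Apply extended Euclidean algorithm to find gcd.
We find integers such that 7*x0 + 16*y0 = 1

Step 3: Scale the particular solution.
Multiply by 5/1 = 5:
i = 35, j = 15

Step 4: Verify.
7*(35) - 16*(15) = 5 = 5 ✓

i = 35, j = 15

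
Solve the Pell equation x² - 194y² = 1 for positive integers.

We seek the smallest positive integers (x, y) with x² - 194y² = 1, i.e., x² = 194y² + 1.
Try successive y values:
y = 1: x² = 194·1² + 1 = 195, not a perfect square
y = 2: x² = 194·2² + 1 = 777, not a perfect square
y = 3: x² = 194·3² + 1 = 1747, not a perfect square
... continuing the search (or via continued fractions) ...
y = 14: x² = 194·14² + 1 = 38025, x = 195 ✓

Verify: 195² - 194·14² = 38025 - 38024 = 1 ✓

x = 195, y = 14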